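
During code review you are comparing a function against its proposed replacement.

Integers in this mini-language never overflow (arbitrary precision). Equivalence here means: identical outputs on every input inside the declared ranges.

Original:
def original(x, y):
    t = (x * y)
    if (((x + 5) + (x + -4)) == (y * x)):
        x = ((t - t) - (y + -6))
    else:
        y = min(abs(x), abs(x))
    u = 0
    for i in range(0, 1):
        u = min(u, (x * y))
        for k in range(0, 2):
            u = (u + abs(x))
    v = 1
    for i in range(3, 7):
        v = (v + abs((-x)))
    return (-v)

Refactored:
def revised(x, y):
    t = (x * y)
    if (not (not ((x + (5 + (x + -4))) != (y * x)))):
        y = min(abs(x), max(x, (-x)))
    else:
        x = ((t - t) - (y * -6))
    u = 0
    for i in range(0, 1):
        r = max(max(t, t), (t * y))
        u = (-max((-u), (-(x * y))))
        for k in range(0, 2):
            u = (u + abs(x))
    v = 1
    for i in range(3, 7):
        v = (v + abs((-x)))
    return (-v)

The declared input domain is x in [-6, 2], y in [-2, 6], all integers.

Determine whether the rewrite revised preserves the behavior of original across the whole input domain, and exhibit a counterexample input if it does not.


Run the pair on x=-1, y=1.
original: t := -1 | (((x + 5) + (x + -4)) == (y * x)): true | x := 5 | u := 0 | iter i=0: | u := 0 | iter k=0: | u := 5 | iter k=1: | u := 10 | v := 1 | iter i=3: | v := 6 | iter i=4: | v := 11 | iter i=5: | v := 16 | iter i=6: | v := 21 | result -21
revised: t := -1 | (not (not ((x + (5 + (x + -4))) != (y * x)))): false | x := 6 | u := 0 | iter i=0: | r := -1 | u := 0 | iter k=0: | u := 6 | iter k=1: | u := 12 | v := 1 | iter i=3: | v := 7 | iter i=4: | v := 13 | iter i=5: | v := 19 | iter i=6: | v := 25 | result -25
-21 != -25, so the rewrite changes behavior.
verdict: not equivalent; witness: x=-1, y=1


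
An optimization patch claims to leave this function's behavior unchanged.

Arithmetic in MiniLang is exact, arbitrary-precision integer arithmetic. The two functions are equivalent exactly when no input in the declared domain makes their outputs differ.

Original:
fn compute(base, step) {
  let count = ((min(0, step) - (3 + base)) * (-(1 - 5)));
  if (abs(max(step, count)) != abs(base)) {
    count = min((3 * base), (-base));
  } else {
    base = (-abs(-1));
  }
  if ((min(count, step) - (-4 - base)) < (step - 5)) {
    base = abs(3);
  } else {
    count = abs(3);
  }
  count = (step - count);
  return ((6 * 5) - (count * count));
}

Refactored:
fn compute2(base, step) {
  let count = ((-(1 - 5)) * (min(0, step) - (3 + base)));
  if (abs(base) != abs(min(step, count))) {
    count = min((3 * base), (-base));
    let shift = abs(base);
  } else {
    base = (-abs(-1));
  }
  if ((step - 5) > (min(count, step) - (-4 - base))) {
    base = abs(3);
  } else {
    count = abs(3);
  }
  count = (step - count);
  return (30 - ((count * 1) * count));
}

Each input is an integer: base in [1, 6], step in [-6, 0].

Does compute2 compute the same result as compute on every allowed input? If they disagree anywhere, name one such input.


At base=1, step=-1: compute gives -331, compute2 gives 14.
verdict: not equivalent; witness: base=1, step=-1


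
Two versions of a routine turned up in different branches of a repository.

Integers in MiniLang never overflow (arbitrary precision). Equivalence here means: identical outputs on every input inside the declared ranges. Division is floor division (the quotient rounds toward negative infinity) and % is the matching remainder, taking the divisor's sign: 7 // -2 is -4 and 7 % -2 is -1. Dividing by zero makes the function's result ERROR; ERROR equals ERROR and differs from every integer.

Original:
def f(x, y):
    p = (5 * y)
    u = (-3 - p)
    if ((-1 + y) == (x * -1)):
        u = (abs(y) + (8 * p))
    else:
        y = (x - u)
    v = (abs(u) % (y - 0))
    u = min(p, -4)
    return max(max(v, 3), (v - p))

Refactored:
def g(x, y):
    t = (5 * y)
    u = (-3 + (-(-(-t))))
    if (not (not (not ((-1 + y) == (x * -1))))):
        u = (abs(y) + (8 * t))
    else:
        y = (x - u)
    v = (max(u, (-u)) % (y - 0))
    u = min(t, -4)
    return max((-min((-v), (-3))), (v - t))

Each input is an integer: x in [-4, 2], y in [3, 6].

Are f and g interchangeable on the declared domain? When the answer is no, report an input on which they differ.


On input x=-4, y=3, f returns 4 while g returns 3.
verdict: not equivalent; witness: x=-4, y=3


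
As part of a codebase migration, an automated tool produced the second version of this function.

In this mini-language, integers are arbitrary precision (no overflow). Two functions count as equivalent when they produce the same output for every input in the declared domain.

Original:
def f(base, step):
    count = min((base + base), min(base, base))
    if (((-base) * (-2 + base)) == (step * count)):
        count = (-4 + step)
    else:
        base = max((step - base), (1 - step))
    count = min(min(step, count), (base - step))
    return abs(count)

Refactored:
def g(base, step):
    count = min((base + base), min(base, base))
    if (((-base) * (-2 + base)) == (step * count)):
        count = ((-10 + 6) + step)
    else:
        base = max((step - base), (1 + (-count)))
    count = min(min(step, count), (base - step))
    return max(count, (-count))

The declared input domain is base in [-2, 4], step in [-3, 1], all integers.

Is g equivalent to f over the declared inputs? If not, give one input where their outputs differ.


The rewrite breaks on base=2, step=1, where the results are 1 and 2.
f: count becomes 2; next (((-base) * (-2 + base)) == (step * count)) evaluates to false; next base becomes 0; next count becomes -1; next final value 1
g: count becomes 2; next (((-base) * (-2 + base)) == (step * count)) evaluates to false; next base becomes -1; next count becomes -2; next final value 2
verdict: not equivalent; witness: base=2, step=1


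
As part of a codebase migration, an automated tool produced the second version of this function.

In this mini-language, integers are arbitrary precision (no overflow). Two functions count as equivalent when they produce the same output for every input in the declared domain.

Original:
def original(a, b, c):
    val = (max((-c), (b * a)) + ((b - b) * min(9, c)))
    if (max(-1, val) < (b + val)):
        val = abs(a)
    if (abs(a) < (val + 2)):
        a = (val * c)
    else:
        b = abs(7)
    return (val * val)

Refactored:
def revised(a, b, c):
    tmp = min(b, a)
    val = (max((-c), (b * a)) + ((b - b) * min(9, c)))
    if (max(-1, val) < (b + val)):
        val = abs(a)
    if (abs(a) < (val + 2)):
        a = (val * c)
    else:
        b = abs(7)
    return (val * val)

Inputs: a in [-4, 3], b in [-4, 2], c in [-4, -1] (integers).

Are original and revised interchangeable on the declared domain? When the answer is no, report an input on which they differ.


Behavior is preserved: although local variable names differ, and min/max/abs usage differs, and statement counts differ, the outputs never diverge.
One worked example (a=-4, b=2, c=-2) — original: val := 2 | (max(-1, val) < (b + val)): true | val := 4 | (abs(a) < (val + 2)): true | a := -8 | result 16; revised: tmp := -4 | val := 2 | (max(-1, val) < (b + val)): true | val := 4 | (abs(a) < (val + 2)): true | a := -8 | result 16; agreement on 16.
Across all 224 domain points the two functions coincide.
verdict: equivalent


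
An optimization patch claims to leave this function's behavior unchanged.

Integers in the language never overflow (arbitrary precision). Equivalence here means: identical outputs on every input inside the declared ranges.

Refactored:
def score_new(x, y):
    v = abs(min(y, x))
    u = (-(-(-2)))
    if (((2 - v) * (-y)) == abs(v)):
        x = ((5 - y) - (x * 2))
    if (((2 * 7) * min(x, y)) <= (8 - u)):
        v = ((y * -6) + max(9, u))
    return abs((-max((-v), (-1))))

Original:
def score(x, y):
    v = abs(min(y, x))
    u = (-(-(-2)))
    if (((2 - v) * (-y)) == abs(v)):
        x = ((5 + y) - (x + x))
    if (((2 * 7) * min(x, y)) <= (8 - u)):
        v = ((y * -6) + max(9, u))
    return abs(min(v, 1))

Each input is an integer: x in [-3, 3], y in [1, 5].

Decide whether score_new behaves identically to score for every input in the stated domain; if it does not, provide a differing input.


There is a counterexample at x=3, y=3: 1 on one side, 9 on the other.
score: v becomes 3; next u becomes -2; next (((2 - v) * (-y)) == abs(v)) evaluates to true; next x becomes 2; next (((2 * 7) * min(x, y)) <= (8 - u)) evaluates to false; next final value 1
score_new: v becomes 3; next u becomes -2; next (((2 - v) * (-y)) == abs(v)) evaluates to true; next x becomes -4; next (((2 * 7) * min(x, y)) <= (8 - u)) evaluates to true; next v becomes -9; next final value 9
verdict: not equivalent; witness: x=3, y=3


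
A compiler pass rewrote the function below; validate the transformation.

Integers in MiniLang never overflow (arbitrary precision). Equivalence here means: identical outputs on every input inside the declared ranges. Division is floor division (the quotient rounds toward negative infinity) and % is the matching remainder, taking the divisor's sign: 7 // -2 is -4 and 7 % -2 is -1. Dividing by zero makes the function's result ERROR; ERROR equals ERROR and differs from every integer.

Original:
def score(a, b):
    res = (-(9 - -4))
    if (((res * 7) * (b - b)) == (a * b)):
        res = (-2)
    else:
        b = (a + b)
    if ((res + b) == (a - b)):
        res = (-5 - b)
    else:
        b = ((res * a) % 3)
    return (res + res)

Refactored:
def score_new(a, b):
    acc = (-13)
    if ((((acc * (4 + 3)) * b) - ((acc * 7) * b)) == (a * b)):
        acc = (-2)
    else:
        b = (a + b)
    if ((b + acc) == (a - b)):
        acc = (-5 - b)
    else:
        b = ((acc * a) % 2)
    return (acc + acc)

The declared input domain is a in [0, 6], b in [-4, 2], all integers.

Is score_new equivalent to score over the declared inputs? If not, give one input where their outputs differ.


Although `3` became `2`, no input in the stated domain can expose it.
One worked example (a=3, b=-1) — score: res := -13 | (((res * 7) * (b - b)) == (a * b)): false | b := 2 | ((res + b) == (a - b)): false | b := 0 | result -26; score_new: acc := -13 | ((((acc * (4 + 3)) * b) - ((acc * 7) * b)) == (a * b)): false | b := 2 | ((b + acc) == (a - b)): false | b := 1 | result -26; agreement on -26.
Across all 49 domain points the two functions coincide.
verdict: equivalent


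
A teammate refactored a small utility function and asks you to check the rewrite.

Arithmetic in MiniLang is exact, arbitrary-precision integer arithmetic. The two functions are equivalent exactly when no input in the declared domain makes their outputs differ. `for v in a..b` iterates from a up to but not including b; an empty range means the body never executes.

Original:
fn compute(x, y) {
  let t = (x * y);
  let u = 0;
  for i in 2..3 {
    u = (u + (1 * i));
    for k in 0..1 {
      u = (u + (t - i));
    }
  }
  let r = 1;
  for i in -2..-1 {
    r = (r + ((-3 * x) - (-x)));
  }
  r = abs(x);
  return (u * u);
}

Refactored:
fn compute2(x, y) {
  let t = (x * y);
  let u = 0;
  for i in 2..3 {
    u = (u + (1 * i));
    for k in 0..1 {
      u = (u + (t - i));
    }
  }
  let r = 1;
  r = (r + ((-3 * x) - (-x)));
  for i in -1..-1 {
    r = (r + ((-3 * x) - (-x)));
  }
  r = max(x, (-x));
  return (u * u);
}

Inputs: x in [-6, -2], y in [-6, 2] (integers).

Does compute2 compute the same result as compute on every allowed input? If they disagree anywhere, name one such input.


The two are interchangeable: loop structure differs; and statement counts differ; and constant usage differs; and arithmetic usage differs; and min/max/abs usage differs, and every declared input agrees.
Tracing x=-5, y=0: compute: t = 0; u = 0; [i=2]; u = 2; [k=0]; u = 0; r = 1; [i=-2]; r = 11; r = 5; return 0 | compute2: t = 0; u = 0; [i=2]; u = 2; [k=0]; u = 0; r = 1; r = 11; the i loop: no iterations; r = 5; return 0 — matching result 0.
Across all 45 domain points the two functions coincide.
verdict: equivalent


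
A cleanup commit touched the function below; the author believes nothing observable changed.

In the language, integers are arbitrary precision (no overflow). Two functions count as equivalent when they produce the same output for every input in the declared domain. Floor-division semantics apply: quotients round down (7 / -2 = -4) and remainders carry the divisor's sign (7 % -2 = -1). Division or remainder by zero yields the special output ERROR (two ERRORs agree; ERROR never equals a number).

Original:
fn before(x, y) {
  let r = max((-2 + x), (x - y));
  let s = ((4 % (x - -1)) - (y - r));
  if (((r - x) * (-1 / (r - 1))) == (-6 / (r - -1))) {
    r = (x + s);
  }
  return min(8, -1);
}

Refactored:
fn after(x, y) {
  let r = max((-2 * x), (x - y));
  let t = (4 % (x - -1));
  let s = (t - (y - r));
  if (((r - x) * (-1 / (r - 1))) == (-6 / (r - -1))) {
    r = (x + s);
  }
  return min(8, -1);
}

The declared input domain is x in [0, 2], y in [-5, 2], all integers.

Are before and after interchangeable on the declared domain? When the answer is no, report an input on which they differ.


Not equivalent: x=0, y=1 separates them (ERROR vs -1).
before: r becomes -1; next s becomes -2; next hits division by zero so the output is ERROR
after: r becomes 0; next t becomes 0; next s becomes -1; next (((r - x) * (-1 / (r - 1))) == (-6 / (r - -1))) evaluates to false; next final value -1
verdict: not equivalent; witness: x=0, y=1


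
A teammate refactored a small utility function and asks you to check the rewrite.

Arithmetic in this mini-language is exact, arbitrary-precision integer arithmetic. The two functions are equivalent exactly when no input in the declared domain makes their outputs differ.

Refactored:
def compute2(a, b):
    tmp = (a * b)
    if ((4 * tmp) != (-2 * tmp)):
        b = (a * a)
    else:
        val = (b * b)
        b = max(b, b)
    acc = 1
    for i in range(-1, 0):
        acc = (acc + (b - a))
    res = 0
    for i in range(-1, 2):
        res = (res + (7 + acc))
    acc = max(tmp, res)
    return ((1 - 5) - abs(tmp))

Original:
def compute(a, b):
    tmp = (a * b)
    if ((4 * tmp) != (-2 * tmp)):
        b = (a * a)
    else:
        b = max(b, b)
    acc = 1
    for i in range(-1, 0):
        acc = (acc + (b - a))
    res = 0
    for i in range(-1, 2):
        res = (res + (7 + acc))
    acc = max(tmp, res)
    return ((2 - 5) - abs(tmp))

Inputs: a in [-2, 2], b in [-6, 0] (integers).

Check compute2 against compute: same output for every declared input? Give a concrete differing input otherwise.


Not equivalent: a=-2, b=-6 separates them (-15 vs -16).
compute: tmp := 12 | ((4 * tmp) != (-2 * tmp)): true | b := 4 | acc := 1 | iter i=-1: | acc := 7 | res := 0 | iter i=-1: | res := 14 | iter i=0: | res := 28 | iter i=1: | res := 42 | acc := 42 | result -15
compute2: tmp := 12 | ((4 * tmp) != (-2 * tmp)): true | b := 4 | acc := 1 | iter i=-1: | acc := 7 | res := 0 | iter i=-1: | res := 14 | iter i=0: | res := 28 | iter i=1: | res := 42 | acc := 42 | result -16
verdict: not equivalent; witness: a=-2, b=-6


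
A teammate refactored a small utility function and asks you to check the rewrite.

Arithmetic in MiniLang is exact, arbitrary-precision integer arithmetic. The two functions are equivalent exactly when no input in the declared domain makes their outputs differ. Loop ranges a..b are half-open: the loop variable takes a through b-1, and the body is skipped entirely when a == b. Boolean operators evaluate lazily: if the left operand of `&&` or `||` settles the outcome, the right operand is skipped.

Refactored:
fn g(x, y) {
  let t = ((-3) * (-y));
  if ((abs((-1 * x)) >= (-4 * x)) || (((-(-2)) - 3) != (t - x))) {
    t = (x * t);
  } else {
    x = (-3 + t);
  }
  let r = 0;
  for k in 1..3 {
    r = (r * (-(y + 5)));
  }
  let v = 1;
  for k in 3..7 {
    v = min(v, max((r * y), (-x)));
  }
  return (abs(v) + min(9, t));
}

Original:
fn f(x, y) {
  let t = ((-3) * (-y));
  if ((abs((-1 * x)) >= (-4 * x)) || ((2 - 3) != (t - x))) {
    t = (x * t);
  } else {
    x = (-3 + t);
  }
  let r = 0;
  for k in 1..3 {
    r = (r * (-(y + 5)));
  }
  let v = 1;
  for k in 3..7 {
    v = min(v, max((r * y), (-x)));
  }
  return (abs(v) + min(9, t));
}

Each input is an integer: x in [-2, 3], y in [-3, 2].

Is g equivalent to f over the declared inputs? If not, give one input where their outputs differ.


Side by side, the visible changes include: same computation, different form.
As a probe, take x=-2, y=0: f runs t=0, then ((abs((-1 * x)) >= (-4 * x)) || ((2 - 3) != (t - x))) is true, then t=0, then r=0, then (k=1), then r=0, then (k=2), then r=0, then v=1, then (k=3), then v=1, then (k=4), then v=1, then (k=5), then v=1, then (k=6), then v=1, then returns 1; g runs t=0, then ((abs((-1 * x)) >= (-4 * x)) || (((-(-2)) - 3) != (t - x))) is true, then t=0, then r=0, then (k=1), then r=0, then (k=2), then r=0, then v=1, then (k=3), then v=1, then (k=4), then v=1, then (k=5), then v=1, then (k=6), then v=1, then returns 1; both end at 1.
Sweeping the whole domain (36 inputs) finds no disagreement.
verdict: equivalent


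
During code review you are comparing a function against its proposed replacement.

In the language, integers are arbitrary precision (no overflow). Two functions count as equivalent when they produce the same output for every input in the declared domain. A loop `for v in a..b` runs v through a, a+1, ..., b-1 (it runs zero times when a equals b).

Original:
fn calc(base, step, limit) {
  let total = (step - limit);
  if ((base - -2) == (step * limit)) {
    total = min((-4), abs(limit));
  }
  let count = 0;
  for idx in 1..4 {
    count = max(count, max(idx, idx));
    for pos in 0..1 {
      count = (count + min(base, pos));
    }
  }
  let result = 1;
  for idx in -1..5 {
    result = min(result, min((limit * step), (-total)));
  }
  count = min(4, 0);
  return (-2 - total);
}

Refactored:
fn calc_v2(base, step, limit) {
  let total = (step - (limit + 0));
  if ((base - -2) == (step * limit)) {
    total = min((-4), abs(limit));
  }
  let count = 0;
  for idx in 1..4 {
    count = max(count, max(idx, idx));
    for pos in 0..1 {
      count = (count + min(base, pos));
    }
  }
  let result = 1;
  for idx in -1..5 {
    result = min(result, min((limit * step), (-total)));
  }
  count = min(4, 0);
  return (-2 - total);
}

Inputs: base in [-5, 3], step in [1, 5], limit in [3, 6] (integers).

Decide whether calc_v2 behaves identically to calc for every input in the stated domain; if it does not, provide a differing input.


Although arithmetic usage differs; and constant usage differs, 180/180 inputs agree.
verdict: equivalent


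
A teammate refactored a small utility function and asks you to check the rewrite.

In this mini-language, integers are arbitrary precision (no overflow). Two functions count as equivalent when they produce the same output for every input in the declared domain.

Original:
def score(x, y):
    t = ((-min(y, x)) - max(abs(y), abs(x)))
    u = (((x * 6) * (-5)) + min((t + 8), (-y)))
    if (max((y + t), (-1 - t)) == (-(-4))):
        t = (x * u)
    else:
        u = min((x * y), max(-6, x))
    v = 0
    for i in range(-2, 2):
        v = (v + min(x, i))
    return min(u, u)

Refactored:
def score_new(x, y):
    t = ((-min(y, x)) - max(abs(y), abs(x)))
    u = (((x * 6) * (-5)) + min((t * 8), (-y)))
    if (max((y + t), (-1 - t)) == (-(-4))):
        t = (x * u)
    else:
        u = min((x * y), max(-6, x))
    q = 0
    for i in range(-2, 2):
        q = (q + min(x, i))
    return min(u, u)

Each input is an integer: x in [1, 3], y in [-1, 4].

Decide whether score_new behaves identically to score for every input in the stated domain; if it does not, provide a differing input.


These are not equivalent — on x=1, y=4 the outputs split (-34 vs -70).
score: t = -5; u = -34; (max((y + t), (-1 - t)) == (-(-4))) -> true; t = -34; v = 0; [i=-2]; v = -2; [i=-1]; v = -3; [i=0]; v = -3; [i=1]; v = -2; return -34
score_new: t = -5; u = -70; (max((y + t), (-1 - t)) == (-(-4))) -> true; t = -70; q = 0; [i=-2]; q = -2; [i=-1]; q = -3; [i=0]; q = -3; [i=1]; q = -2; return -70
verdict: not equivalent; witness: x=1, y=4


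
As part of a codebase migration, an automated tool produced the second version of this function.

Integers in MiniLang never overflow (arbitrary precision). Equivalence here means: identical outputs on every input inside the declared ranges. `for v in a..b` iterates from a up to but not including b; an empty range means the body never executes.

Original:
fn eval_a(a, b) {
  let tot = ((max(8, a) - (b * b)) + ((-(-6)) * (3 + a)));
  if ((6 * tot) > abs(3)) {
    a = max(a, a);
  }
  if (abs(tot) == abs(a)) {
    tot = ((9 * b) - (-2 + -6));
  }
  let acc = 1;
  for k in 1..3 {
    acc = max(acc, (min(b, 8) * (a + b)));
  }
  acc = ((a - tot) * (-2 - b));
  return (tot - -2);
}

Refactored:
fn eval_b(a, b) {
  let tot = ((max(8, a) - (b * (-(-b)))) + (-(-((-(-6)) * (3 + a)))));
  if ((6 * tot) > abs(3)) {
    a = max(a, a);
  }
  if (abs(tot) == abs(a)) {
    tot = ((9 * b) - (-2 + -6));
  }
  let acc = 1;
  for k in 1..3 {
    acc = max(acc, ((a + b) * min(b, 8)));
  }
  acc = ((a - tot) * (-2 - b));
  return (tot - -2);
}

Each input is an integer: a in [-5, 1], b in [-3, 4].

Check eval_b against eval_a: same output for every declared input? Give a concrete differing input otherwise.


Differences: same computation, different form — yet all 56 inputs agree.
verdict: equivalent


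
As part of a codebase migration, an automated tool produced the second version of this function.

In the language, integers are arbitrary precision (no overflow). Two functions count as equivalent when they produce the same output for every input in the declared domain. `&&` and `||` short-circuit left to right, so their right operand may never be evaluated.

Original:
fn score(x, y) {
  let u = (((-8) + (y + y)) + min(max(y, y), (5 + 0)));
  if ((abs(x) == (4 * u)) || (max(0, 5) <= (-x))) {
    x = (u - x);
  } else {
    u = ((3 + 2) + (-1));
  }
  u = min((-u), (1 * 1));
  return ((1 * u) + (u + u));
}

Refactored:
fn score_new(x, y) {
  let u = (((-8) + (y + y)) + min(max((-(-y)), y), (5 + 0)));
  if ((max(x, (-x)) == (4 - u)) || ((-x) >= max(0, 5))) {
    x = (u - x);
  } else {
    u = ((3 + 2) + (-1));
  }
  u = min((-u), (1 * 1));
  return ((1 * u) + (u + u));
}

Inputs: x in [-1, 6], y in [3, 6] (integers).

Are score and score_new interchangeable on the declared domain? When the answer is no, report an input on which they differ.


Try x=3, y=3.
score: u becomes 1; next ((abs(x) == (4 * u)) || (max(0, 5) <= (-x))) evaluates to false; next u becomes 4; next u becomes -4; next final value -12
score_new: u becomes 1; next ((max(x, (-x)) == (4 - u)) || ((-x) >= max(0, 5))) evaluates to true; next x becomes -2; next u becomes -1; next final value -3
-12 and -3 differ, so these are not the same function on this domain.
verdict: not equivalent; witness: x=3, y=3


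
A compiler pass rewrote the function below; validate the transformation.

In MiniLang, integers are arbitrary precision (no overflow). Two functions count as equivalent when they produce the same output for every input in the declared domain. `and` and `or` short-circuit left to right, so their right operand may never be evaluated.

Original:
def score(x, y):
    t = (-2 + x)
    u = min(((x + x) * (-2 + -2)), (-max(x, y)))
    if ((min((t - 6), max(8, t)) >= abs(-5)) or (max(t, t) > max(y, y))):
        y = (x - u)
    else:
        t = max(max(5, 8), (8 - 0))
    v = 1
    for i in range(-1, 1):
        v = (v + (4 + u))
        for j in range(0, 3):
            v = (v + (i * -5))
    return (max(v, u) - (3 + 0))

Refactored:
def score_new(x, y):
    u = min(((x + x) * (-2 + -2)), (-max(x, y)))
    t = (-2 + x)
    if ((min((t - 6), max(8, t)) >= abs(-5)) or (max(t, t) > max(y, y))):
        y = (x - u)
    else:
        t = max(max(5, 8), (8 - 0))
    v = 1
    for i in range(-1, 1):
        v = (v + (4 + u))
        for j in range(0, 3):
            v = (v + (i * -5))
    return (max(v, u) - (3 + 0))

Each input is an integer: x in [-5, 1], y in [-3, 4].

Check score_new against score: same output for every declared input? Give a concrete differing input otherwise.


The two versions differ — the changes include same computation, different form.
One worked example (x=-3, y=-3) — score: t=-5, then u=3, then ((min((t - 6), max(8, t)) >= abs(-5)) or (max(t, t) > max(y, y))) is false, then t=8, then v=1, then (i=-1), then v=8, then (j=0), then v=13, then (j=1), then v=18, then (j=2), then v=23, then (i=0), then v=30, then (j=0), then v=30, then (j=1), then v=30, then (j=2), then v=30, then returns 27; score_new: u=3, then t=-5, then ((min((t - 6), max(8, t)) >= abs(-5)) or (max(t, t) > max(y, y))) is false, then t=8, then v=1, then (i=-1), then v=8, then (j=0), then v=13, then (j=1), then v=18, then (j=2), then v=23, then (i=0), then v=30, then (j=0), then v=30, then (j=1), then v=30, then (j=2), then v=30, then returns 27; agreement on 27.
Sweeping the whole domain (56 inputs) finds no disagreement.
verdict: equivalent


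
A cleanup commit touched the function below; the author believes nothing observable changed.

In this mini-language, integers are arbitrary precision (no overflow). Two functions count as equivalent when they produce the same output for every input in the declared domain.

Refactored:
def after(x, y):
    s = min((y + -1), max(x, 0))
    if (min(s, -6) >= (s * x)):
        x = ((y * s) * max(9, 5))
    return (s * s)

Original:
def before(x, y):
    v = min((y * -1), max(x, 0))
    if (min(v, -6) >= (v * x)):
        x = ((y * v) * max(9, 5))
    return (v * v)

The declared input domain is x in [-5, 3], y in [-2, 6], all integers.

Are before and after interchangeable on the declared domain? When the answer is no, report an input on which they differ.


These are not equivalent — on x=-5, y=-2 the outputs split (0 vs 9).
before: v=0, then (min(v, -6) >= (v * x)) is false, then returns 0
after: s=-3, then (min(s, -6) >= (s * x)) is false, then returns 9
verdict: not equivalent; witness: x=-5, y=-2


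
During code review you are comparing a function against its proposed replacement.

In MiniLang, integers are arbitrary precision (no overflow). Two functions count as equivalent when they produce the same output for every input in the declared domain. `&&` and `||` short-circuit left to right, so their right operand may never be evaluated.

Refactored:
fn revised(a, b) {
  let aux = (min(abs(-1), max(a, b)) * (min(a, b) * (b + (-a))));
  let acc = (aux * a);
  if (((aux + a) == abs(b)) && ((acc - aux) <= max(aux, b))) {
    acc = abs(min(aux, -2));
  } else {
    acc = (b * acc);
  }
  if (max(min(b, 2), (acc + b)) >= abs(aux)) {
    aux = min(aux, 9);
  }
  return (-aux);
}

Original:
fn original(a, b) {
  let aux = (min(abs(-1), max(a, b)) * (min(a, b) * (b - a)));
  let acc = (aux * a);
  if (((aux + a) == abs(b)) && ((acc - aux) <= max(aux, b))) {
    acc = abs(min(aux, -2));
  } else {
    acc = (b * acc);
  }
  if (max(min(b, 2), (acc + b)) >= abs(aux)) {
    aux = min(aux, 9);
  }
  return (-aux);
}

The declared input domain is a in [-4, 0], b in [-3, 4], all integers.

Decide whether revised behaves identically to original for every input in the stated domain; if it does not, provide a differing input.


Although arithmetic usage differs, 40/40 inputs agree.
verdict: equivalent


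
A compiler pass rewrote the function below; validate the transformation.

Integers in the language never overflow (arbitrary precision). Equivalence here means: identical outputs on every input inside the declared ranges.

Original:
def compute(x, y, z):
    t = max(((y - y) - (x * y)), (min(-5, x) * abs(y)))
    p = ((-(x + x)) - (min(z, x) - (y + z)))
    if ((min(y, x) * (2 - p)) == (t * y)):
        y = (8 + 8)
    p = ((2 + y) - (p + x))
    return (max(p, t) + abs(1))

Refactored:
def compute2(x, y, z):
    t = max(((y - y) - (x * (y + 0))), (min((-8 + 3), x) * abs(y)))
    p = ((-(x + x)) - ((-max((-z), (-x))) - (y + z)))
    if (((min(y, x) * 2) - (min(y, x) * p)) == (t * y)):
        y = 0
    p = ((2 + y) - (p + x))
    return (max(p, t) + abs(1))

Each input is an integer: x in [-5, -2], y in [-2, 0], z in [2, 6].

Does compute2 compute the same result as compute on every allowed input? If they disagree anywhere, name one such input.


Not equivalent: x=-2, y=-2, z=2 separates them (15 vs -1).
compute: t becomes -4; next p becomes 6; next ((min(y, x) * (2 - p)) == (t * y)) evaluates to true; next y becomes 16; next p becomes 14; next final value 15
compute2: t becomes -4; next p becomes 6; next (((min(y, x) * 2) - (min(y, x) * p)) == (t * y)) evaluates to true; next y becomes 0; next p becomes -2; next final value -1
verdict: not equivalent; witness: x=-2, y=-2, z=2


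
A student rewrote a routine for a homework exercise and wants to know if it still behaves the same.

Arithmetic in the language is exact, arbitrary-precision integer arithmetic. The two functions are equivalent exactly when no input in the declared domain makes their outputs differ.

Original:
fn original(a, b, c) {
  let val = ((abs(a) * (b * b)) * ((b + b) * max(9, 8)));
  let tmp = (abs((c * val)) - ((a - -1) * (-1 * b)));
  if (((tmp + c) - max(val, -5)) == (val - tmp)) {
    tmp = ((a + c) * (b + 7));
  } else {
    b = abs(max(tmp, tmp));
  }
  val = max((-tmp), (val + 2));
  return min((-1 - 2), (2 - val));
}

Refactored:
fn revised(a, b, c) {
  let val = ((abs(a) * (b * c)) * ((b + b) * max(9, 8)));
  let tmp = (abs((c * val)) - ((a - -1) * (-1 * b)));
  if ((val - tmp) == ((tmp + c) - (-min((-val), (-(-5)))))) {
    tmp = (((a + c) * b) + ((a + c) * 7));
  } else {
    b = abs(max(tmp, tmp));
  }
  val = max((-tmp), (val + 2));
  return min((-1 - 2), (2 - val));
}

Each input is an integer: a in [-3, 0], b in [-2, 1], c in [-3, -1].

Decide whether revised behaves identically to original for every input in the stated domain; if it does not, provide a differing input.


Not equivalent: a=-3, b=1, c=-3 separates them (-54 vs -3).
original: val := 54 | tmp := 160 | (((tmp + c) - max(val, -5)) == (val - tmp)): false | b := 160 | val := 56 | result -54
revised: val := -162 | tmp := 484 | ((val - tmp) == ((tmp + c) - (-min((-val), (-(-5)))))): false | b := 484 | val := -160 | result -3
verdict: not equivalent; witness: a=-3, b=1, c=-3


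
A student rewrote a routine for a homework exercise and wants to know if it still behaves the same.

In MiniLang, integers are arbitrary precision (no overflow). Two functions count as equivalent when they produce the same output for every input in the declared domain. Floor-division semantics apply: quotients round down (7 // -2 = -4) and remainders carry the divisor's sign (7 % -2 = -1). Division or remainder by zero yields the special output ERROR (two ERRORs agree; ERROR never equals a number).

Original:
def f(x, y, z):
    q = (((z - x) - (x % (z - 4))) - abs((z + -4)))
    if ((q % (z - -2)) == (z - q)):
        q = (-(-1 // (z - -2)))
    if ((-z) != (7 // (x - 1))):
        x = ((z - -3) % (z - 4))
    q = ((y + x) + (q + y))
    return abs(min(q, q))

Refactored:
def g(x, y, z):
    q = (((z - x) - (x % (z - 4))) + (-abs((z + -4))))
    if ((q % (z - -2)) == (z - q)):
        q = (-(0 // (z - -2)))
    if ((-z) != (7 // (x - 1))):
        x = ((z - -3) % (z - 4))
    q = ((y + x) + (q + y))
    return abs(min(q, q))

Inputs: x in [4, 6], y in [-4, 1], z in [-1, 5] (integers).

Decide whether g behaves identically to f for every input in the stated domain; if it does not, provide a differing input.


These are not equivalent — on x=5, y=-4, z=5 the outputs split (7 vs 8).
f: q = -1; ((q % (z - -2)) == (z - q)) -> true; q = 1; ((-z) != (7 // (x - 1))) -> true; x = 0; q = -7; return 7
g: q = -1; ((q % (z - -2)) == (z - q)) -> true; q = 0; ((-z) != (7 // (x - 1))) -> true; x = 0; q = -8; return 8
verdict: not equivalent; witness: x=5, y=-4, z=5


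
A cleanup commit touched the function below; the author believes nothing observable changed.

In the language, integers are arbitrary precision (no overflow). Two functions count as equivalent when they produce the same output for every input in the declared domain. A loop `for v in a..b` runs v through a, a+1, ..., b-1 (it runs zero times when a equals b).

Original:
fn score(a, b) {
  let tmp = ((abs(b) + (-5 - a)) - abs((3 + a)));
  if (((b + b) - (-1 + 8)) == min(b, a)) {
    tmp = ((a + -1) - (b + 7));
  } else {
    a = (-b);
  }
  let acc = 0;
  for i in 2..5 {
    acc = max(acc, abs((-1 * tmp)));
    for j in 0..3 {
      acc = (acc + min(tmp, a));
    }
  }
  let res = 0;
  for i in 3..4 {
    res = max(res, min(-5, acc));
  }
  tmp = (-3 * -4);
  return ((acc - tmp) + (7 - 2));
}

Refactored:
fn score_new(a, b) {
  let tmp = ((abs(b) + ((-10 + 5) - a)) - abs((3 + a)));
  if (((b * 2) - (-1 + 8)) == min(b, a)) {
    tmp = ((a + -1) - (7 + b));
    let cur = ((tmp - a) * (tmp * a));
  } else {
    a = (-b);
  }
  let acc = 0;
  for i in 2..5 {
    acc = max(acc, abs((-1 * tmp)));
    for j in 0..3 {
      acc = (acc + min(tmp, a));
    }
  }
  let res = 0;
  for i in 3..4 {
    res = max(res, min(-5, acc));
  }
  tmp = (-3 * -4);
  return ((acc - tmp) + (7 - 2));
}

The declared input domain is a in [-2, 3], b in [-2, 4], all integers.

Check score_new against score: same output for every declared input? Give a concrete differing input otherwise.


Comparing the listings, the differences include: arithmetic usage differs; local variable names differ; constant usage differs; statement counts differ.
As a probe, take a=1, b=3: score runs tmp := -7 | (((b + b) - (-1 + 8)) == min(b, a)): false | a := -3 | acc := 0 | iter i=2: | acc := 7 | iter j=0: | acc := 0 | iter j=1: | acc := -7 | iter j=2: | acc := -14 | iter i=3: | acc := 7 | iter j=0: | acc := 0 | iter j=1: | acc := -7 | iter j=2: | acc := -14 | iter i=4: | acc := 7 | iter j=0: | acc := 0 | iter j=1: | acc := -7 | iter j=2: | acc := -14 | res := 0 | iter i=3: | res := 0 | tmp := 12 | result -21; score_new runs tmp := -7 | (((b * 2) - (-1 + 8)) == min(b, a)): false | a := -3 | acc := 0 | iter i=2: | acc := 7 | iter j=0: | acc := 0 | iter j=1: | acc := -7 | iter j=2: | acc := -14 | iter i=3: | acc := 7 | iter j=0: | acc := 0 | iter j=1: | acc := -7 | iter j=2: | acc := -14 | iter i=4: | acc := 7 | iter j=0: | acc := 0 | iter j=1: | acc := -7 | iter j=2: | acc := -14 | res := 0 | iter i=3: | res := 0 | tmp := 12 | result -21; both end at -21.
Sweeping the whole domain (42 inputs) finds no disagreement.
verdict: equivalent


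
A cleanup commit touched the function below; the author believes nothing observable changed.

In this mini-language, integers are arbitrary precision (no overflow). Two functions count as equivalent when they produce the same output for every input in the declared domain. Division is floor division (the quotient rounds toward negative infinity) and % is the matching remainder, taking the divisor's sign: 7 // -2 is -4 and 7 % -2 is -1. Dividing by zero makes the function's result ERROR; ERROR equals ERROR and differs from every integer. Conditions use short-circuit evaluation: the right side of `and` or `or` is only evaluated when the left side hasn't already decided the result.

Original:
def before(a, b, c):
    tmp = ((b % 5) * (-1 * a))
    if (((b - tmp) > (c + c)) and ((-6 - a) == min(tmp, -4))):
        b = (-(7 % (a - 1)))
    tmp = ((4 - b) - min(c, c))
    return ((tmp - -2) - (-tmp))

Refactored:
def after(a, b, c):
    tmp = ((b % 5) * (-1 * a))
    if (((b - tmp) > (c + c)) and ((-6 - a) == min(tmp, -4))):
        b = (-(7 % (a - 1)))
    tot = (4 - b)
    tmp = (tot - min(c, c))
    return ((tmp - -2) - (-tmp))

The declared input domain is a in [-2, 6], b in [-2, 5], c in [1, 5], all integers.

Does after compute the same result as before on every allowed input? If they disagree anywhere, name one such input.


Side by side, the visible changes include: local variable names differ, and statement counts differ.
Spot check at a=1, b=-2, c=3 — before: tmp=-3, then (((b - tmp) > (c + c)) and ((-6 - a) == min(tmp, -4))) is false, then tmp=3, then returns 8. after: tmp=-3, then (((b - tmp) > (c + c)) and ((-6 - a) == min(tmp, -4))) is false, then tot=6, then tmp=3, then returns 8. Both give 8.
An exhaustive pass over the 360 declared inputs shows identical outputs.
verdict: equivalent


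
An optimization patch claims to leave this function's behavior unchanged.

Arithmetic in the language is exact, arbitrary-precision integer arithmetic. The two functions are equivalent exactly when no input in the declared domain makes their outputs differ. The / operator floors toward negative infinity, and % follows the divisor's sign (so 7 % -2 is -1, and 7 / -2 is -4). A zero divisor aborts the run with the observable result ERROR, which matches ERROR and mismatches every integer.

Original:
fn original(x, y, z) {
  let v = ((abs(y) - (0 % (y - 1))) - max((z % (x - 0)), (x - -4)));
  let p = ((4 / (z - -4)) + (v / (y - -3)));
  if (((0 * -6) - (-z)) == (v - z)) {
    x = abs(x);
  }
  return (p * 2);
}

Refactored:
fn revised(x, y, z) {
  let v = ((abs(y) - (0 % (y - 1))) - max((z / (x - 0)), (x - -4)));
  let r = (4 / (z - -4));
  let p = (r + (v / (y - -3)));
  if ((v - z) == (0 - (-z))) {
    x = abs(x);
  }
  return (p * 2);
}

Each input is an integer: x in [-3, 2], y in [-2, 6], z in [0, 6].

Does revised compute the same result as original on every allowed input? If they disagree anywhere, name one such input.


Run the pair on x=1, y=-2, z=6.
original: v := -3 | p := -3 | (((0 * -6) - (-z)) == (v - z)): false | result -6
revised: v := -4 | r := 0 | p := -4 | ((v - z) == (0 - (-z))): false | result -8
-6 != -8, so the rewrite changes behavior.
verdict: not equivalent; witness: x=1, y=-2, z=6


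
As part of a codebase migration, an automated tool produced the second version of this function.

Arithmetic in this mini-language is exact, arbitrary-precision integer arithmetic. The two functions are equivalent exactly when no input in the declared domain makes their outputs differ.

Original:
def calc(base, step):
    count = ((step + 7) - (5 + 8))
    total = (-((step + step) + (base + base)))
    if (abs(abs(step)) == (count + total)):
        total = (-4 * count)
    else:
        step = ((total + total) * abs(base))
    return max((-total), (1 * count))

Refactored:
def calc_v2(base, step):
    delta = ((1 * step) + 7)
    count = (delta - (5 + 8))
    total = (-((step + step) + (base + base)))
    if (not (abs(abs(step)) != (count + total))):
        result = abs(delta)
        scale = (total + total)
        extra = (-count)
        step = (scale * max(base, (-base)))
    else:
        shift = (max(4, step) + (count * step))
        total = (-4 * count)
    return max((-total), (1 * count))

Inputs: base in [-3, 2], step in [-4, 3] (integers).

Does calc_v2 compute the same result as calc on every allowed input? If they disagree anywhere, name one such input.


The rewrite breaks on base=-3, step=1, where the results are -4 and -5.
calc: count := -5 | total := 4 | (abs(abs(step)) == (count + total)): false | step := 24 | result -4
calc_v2: delta := 8 | count := -5 | total := 4 | (not (abs(abs(step)) != (count + total))): false | shift := -1 | total := 20 | result -5
verdict: not equivalent; witness: base=-3, step=1


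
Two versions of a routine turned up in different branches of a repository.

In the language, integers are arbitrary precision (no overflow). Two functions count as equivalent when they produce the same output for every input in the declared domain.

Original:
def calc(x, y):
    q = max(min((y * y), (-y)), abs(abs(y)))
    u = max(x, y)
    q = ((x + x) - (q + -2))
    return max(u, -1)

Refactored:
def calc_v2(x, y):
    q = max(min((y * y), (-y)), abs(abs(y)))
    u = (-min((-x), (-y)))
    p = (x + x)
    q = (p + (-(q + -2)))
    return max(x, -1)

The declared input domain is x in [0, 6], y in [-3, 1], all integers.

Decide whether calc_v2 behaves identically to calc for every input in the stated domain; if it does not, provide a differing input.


Not equivalent: x=0, y=1 separates them (1 vs 0).
calc: q becomes 1; next u becomes 1; next q becomes 1; next final value 1
calc_v2: q becomes 1; next u becomes 1; next p becomes 0; next q becomes 1; next final value 0
verdict: not equivalent; witness: x=0, y=1
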